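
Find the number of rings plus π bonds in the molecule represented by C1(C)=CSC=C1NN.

Molecular formula from the SMILES: C5H8N2S.
DoU = (2C + 2 + N − H − X)/2 = (2·5 + 2 + 2 − 8 − 0)/2 = 6/2 = 3.
(Structurally: 1 ring(s) + 2 π bond(s) = 3.)

3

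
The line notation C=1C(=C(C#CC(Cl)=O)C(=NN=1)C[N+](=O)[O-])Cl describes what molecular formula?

C8H3Cl2N3O3

Heavy atoms from the SMILES: 8 C, 2 Cl, 3 N, 3 O.
Implicit hydrogens by atom environment:
  3 × C (aromatic): no H
  3 × C: no H
  2 × Cl: no H
  2 × N (aromatic): no H
  2 × O: no H
  1 × C: 2 H
  1 × C (aromatic): 1 H
  1 × N (charge +1): no H
  1 × O (charge -1): no H
  Total hydrogens = 3.
Molecular formula: C8H3Cl2N3O3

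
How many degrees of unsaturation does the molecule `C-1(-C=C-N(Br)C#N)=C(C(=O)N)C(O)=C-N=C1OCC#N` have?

10

Molecular formula from the SMILES: C11H8BrN5O3.
DoU = (2C + 2 + N − H − X)/2 = (2·11 + 2 + 5 − 8 − 1)/2 = 20/2 = 10.
(Structurally: 1 ring(s) + 9 π bond(s) = 10.)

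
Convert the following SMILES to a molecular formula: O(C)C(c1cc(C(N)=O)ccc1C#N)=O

Heavy atoms from the SMILES: 10 C, 2 N, 3 O.
Implicit hydrogens by atom environment:
  3 × C (aromatic): 1 H each → 3
  3 × C (aromatic): no H
  3 × C: no H
  3 × O: no H
  1 × C: 3 H
  1 × N: 2 H
  1 × N: no H
  Total hydrogens = 8.
Molecular formula: C10H8N2O3

C10H8N2O3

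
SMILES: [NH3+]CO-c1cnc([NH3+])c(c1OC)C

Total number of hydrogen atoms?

15

Hydrogens are implicit in SMILES; fill each atom to its normal valence:
  4 × C (aromatic): no H
  2 × C: 3 H each → 6
  2 × N (charge +1): 3 H each → 6
  2 × O: no H
  1 × C: 2 H
  1 × C (aromatic): 1 H
  1 × N (aromatic): no H
  Total hydrogens = 15.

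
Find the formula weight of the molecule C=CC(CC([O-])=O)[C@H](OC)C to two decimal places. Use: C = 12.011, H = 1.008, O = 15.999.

157.19

Molecular formula: C8H13O3-.
M = 8×12.011 + 13×1.008 + 3×15.999 = 157.19 g/mol.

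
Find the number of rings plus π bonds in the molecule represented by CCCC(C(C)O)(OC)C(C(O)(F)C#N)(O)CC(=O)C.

Molecular formula from the SMILES: C13H22FNO5.
DoU = (2C + 2 + N − H − X)/2 = (2·13 + 2 + 1 − 22 − 1)/2 = 6/2 = 3.
(Structurally: 0 ring(s) + 3 π bond(s) = 3.)

3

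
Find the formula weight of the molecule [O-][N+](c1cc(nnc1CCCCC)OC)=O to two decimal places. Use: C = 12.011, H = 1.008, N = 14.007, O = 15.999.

Molecular formula: C10H15N3O3.
M = 10×12.011 + 15×1.008 + 3×14.007 + 3×15.999 = 225.25 g/mol.

225.25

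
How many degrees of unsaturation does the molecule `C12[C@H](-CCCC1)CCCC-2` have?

2

Molecular formula from the SMILES: C10H18.
DoU = (2C + 2 + N − H − X)/2 = (2·10 + 2 + 0 − 18 − 0)/2 = 4/2 = 2.
(Structurally: 2 ring(s) + 0 π bond(s) = 2.)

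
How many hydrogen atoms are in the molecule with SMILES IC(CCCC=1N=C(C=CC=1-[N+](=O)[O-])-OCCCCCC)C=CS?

Hydrogens are implicit in SMILES; fill each atom to its normal valence:
  8 × C: 2 H each → 16
  3 × C: 1 H each → 3
  3 × C (aromatic): no H
  2 × C (aromatic): 1 H each → 2
  2 × O: no H
  1 × C: 3 H
  1 × I: no H
  1 × N (aromatic): no H
  1 × N (charge +1): no H
  1 × O (charge -1): no H
  1 × S: 1 H
  Total hydrogens = 25.

25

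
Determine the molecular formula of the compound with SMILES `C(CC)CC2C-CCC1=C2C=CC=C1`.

C14H20

Heavy atoms from the SMILES: 14 C.
Implicit hydrogens by atom environment:
  6 × C: 2 H each → 12
  4 × C (aromatic): 1 H each → 4
  2 × C (aromatic): no H
  1 × C: 3 H
  1 × C: 1 H
  Total hydrogens = 20.
Molecular formula: C14H20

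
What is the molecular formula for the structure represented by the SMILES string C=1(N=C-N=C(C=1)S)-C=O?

Heavy atoms from the SMILES: 5 C, 2 N, 1 O, 1 S.
Implicit hydrogens by atom environment:
  2 × C (aromatic): 1 H each → 2
  2 × C (aromatic): no H
  2 × N (aromatic): no H
  1 × C: 1 H
  1 × O: no H
  1 × S: 1 H
  Total hydrogens = 4.
Molecular formula: C5H4N2OS

C5H4N2OS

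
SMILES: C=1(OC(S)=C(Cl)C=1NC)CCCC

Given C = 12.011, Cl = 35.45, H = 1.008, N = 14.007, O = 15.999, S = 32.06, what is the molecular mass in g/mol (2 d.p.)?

Molecular formula: C9H14ClNOS.
M = 9×12.011 + 1×35.45 + 14×1.008 + 1×14.007 + 1×15.999 + 1×32.06 = 219.73 g/mol.

219.73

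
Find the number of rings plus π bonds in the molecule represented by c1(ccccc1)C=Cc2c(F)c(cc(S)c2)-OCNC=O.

10

Molecular formula from the SMILES: C16H14FNO2S.
DoU = (2C + 2 + N − H − X)/2 = (2·16 + 2 + 1 − 14 − 1)/2 = 20/2 = 10.
(Structurally: 2 ring(s) + 8 π bond(s) = 10.)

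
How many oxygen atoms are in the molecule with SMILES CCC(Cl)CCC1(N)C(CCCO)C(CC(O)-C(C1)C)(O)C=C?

The symbol for oxygen appears 3 times in the SMILES.

3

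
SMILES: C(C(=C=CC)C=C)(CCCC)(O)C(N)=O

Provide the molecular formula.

C12H19NO2

Heavy atoms from the SMILES: 12 C, 1 N, 2 O.
Implicit hydrogens by atom environment:
  4 × C: 2 H each → 8
  4 × C: no H
  2 × C: 3 H each → 6
  2 × C: 1 H each → 2
  1 × N: 2 H
  1 × O: 1 H
  1 × O: no H
  Total hydrogens = 19.
Molecular formula: C12H19NO2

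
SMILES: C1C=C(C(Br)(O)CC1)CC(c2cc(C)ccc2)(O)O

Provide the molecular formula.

C15H19BrO3

Heavy atoms from the SMILES: 1 Br, 15 C, 3 O.
Implicit hydrogens by atom environment:
  4 × C: 2 H each → 8
  4 × C (aromatic): 1 H each → 4
  3 × C: no H
  3 × O: 1 H each → 3
  2 × C (aromatic): no H
  1 × Br: no H
  1 × C: 3 H
  1 × C: 1 H
  Total hydrogens = 19.
Molecular formula: C15H19BrO3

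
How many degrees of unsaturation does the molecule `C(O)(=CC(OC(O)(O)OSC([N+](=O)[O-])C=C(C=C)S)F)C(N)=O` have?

Molecular formula from the SMILES: C10H13FN2O8S2.
DoU = (2C + 2 + N − H − X)/2 = (2·10 + 2 + 2 − 13 − 1)/2 = 10/2 = 5.
(Structurally: 0 ring(s) + 5 π bond(s) = 5.)

5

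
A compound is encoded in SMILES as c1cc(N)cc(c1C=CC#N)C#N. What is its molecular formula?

Heavy atoms from the SMILES: 10 C, 3 N.
Implicit hydrogens by atom environment:
  3 × C (aromatic): 1 H each → 3
  3 × C (aromatic): no H
  2 × C: 1 H each → 2
  2 × C: no H
  2 × N: no H
  1 × N: 2 H
  Total hydrogens = 7.
Molecular formula: C10H7N3

C10H7N3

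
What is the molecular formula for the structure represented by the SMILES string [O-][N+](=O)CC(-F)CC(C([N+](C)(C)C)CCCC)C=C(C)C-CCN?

C18H37FN3O2+

Heavy atoms from the SMILES: 18 C, 1 F, 3 N, 2 O.
Implicit hydrogens by atom environment:
  8 × C: 2 H each → 16
  5 × C: 3 H each → 15
  4 × C: 1 H each → 4
  2 × N (charge +1): no H
  1 × C: no H
  1 × F: no H
  1 × N: 2 H
  1 × O: no H
  1 × O (charge -1): no H
  Total hydrogens = 37.
Net charge +1.
Molecular formula: C18H37FN3O2+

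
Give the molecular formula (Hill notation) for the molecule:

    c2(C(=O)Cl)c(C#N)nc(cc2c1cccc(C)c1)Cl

C14H8Cl2N2O

Heavy atoms from the SMILES: 14 C, 2 Cl, 2 N, 1 O.
Implicit hydrogens by atom environment:
  6 × C (aromatic): no H
  5 × C (aromatic): 1 H each → 5
  2 × C: no H
  2 × Cl: no H
  1 × C: 3 H
  1 × N (aromatic): no H
  1 × N: no H
  1 × O: no H
  Total hydrogens = 8.
Molecular formula: C14H8Cl2N2O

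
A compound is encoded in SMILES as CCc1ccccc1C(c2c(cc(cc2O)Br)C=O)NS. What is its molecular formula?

Heavy atoms from the SMILES: 1 Br, 16 C, 1 N, 2 O, 1 S.
Implicit hydrogens by atom environment:
  6 × C (aromatic): 1 H each → 6
  6 × C (aromatic): no H
  2 × C: 1 H each → 2
  1 × Br: no H
  1 × C: 3 H
  1 × C: 2 H
  1 × N: 1 H
  1 × O: 1 H
  1 × O: no H
  1 × S: 1 H
  Total hydrogens = 16.
Molecular formula: C16H16BrNO2S

C16H16BrNO2S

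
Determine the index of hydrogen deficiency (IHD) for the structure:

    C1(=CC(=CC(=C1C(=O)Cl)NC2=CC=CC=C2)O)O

9

Molecular formula from the SMILES: C13H10ClNO3.
DoU = (2C + 2 + N − H − X)/2 = (2·13 + 2 + 1 − 10 − 1)/2 = 18/2 = 9.
(Structurally: 2 ring(s) + 7 π bond(s) = 9.)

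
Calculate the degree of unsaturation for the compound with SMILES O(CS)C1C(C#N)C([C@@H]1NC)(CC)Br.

Molecular formula from the SMILES: C9H15BrN2OS.
DoU = (2C + 2 + N − H − X)/2 = (2·9 + 2 + 2 − 15 − 1)/2 = 6/2 = 3.
(Structurally: 1 ring(s) + 2 π bond(s) = 3.)

3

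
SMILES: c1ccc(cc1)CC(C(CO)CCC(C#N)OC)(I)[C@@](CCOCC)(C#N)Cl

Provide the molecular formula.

Heavy atoms from the SMILES: 21 C, 1 Cl, 1 I, 2 N, 3 O.
Implicit hydrogens by atom environment:
  7 × C: 2 H each → 14
  5 × C (aromatic): 1 H each → 5
  4 × C: no H
  2 × C: 3 H each → 6
  2 × C: 1 H each → 2
  2 × N: no H
  2 × O: no H
  1 × C (aromatic): no H
  1 × Cl: no H
  1 × I: no H
  1 × O: 1 H
  Total hydrogens = 28.
Molecular formula: C21H28ClIN2O3

C21H28ClIN2O3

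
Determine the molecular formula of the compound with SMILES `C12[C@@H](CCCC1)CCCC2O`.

Heavy atoms from the SMILES: 10 C, 1 O.
Implicit hydrogens by atom environment:
  7 × C: 2 H each → 14
  3 × C: 1 H each → 3
  1 × O: 1 H
  Total hydrogens = 18.
Molecular formula: C10H18O

C10H18O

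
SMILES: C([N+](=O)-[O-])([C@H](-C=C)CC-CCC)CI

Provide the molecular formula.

C10H18INO2

Heavy atoms from the SMILES: 10 C, 1 I, 1 N, 2 O.
Implicit hydrogens by atom environment:
  6 × C: 2 H each → 12
  3 × C: 1 H each → 3
  1 × C: 3 H
  1 × I: no H
  1 × N (charge +1): no H
  1 × O: no H
  1 × O (charge -1): no H
  Total hydrogens = 18.
Molecular formula: C10H18INO2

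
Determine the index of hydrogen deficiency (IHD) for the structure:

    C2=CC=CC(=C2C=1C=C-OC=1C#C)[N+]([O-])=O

Molecular formula from the SMILES: C12H7NO3.
DoU = (2C + 2 + N − H − X)/2 = (2·12 + 2 + 1 − 7 − 0)/2 = 20/2 = 10.
(Structurally: 2 ring(s) + 8 π bond(s) = 10.)

10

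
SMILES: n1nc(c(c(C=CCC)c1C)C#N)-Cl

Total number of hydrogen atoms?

Hydrogens are implicit in SMILES; fill each atom to its normal valence:
  4 × C (aromatic): no H
  2 × C: 3 H each → 6
  2 × C: 1 H each → 2
  2 × N (aromatic): no H
  1 × C: 2 H
  1 × C: no H
  1 × Cl: no H
  1 × N: no H
  Total hydrogens = 10.

10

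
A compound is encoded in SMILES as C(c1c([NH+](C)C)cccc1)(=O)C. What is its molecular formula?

C10H14NO+

Heavy atoms from the SMILES: 10 C, 1 N, 1 O.
Implicit hydrogens by atom environment:
  4 × C (aromatic): 1 H each → 4
  3 × C: 3 H each → 9
  2 × C (aromatic): no H
  1 × C: no H
  1 × N (charge +1): 1 H
  1 × O: no H
  Total hydrogens = 14.
Net charge +1.
Molecular formula: C10H14NO+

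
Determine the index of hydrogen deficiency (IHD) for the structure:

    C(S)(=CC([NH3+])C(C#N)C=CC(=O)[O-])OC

5

Molecular formula from the SMILES: C9H12N2O3S.
DoU = (2C + 2 + N − H − X)/2 = (2·9 + 2 + 2 − 12 − 0)/2 = 10/2 = 5.
(Structurally: 0 ring(s) + 5 π bond(s) = 5.)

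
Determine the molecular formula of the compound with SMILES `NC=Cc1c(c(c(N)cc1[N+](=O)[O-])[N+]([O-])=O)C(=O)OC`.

C10H10N4O6

Heavy atoms from the SMILES: 10 C, 4 N, 6 O.
Implicit hydrogens by atom environment:
  5 × C (aromatic): no H
  4 × O: no H
  2 × C: 1 H each → 2
  2 × N: 2 H each → 4
  2 × N (charge +1): no H
  2 × O (charge -1): no H
  1 × C: 3 H
  1 × C (aromatic): 1 H
  1 × C: no H
  Total hydrogens = 10.
Molecular formula: C10H10N4O6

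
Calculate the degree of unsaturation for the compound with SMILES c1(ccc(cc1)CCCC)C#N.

6

Molecular formula from the SMILES: C11H13N.
DoU = (2C + 2 + N − H − X)/2 = (2·11 + 2 + 1 − 13 − 0)/2 = 12/2 = 6.
(Structurally: 1 ring(s) + 5 π bond(s) = 6.)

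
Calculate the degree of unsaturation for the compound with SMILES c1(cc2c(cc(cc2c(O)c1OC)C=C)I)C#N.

Molecular formula from the SMILES: C14H10INO2.
DoU = (2C + 2 + N − H − X)/2 = (2·14 + 2 + 1 − 10 − 1)/2 = 20/2 = 10.
(Structurally: 2 ring(s) + 8 π bond(s) = 10.)

10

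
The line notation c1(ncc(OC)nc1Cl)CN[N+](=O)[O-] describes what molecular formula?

Heavy atoms from the SMILES: 6 C, 1 Cl, 4 N, 3 O.
Implicit hydrogens by atom environment:
  3 × C (aromatic): no H
  2 × N (aromatic): no H
  2 × O: no H
  1 × C: 3 H
  1 × C: 2 H
  1 × C (aromatic): 1 H
  1 × Cl: no H
  1 × N: 1 H
  1 × N (charge +1): no H
  1 × O (charge -1): no H
  Total hydrogens = 7.
Molecular formula: C6H7ClN4O3

C6H7ClN4O3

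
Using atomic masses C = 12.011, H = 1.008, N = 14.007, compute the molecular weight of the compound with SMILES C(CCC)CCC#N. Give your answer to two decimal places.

111.19

Molecular formula: C7H13N.
M = 7×12.011 + 13×1.008 + 1×14.007 = 111.19 g/mol.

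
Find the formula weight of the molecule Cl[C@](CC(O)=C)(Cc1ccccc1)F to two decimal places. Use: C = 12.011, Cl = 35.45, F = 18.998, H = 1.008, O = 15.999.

Molecular formula: C11H12ClFO.
M = 11×12.011 + 1×35.45 + 1×18.998 + 12×1.008 + 1×15.999 = 214.66 g/mol.

214.66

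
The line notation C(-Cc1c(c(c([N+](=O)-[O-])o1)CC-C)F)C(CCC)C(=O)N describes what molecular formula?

C14H21FN2O4

Heavy atoms from the SMILES: 14 C, 1 F, 2 N, 4 O.
Implicit hydrogens by atom environment:
  6 × C: 2 H each → 12
  4 × C (aromatic): no H
  2 × C: 3 H each → 6
  2 × O: no H
  1 × C: 1 H
  1 × C: no H
  1 × F: no H
  1 × N: 2 H
  1 × N (charge +1): no H
  1 × O (aromatic): no H
  1 × O (charge -1): no H
  Total hydrogens = 21.
Molecular formula: C14H21FN2O4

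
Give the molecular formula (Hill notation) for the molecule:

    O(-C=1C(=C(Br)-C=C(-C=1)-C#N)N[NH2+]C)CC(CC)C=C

Heavy atoms from the SMILES: 1 Br, 14 C, 3 N, 1 O.
Implicit hydrogens by atom environment:
  4 × C (aromatic): no H
  3 × C: 2 H each → 6
  2 × C: 3 H each → 6
  2 × C (aromatic): 1 H each → 2
  2 × C: 1 H each → 2
  1 × Br: no H
  1 × C: no H
  1 × N (charge +1): 2 H
  1 × N: 1 H
  1 × N: no H
  1 × O: no H
  Total hydrogens = 19.
Net charge +1.
Molecular formula: C14H19BrN3O+

C14H19BrN3O+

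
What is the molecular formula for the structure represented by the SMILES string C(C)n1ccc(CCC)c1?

Heavy atoms from the SMILES: 9 C, 1 N.
Implicit hydrogens by atom environment:
  3 × C: 2 H each → 6
  3 × C (aromatic): 1 H each → 3
  2 × C: 3 H each → 6
  1 × C (aromatic): no H
  1 × N (aromatic): no H
  Total hydrogens = 15.
Molecular formula: C9H15N

C9H15N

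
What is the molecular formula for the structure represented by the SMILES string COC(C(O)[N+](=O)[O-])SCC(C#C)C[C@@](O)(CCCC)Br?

Heavy atoms from the SMILES: 1 Br, 13 C, 1 N, 5 O, 1 S.
Implicit hydrogens by atom environment:
  5 × C: 2 H each → 10
  4 × C: 1 H each → 4
  2 × C: 3 H each → 6
  2 × C: no H
  2 × O: 1 H each → 2
  2 × O: no H
  1 × Br: no H
  1 × N (charge +1): no H
  1 × O (charge -1): no H
  1 × S: no H
  Total hydrogens = 22.
Molecular formula: C13H22BrNO5S

C13H22BrNO5S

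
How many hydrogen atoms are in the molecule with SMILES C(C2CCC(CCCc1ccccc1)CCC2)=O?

24

Hydrogens are implicit in SMILES; fill each atom to its normal valence:
  8 × C: 2 H each → 16
  5 × C (aromatic): 1 H each → 5
  3 × C: 1 H each → 3
  1 × C (aromatic): no H
  1 × O: no H
  Total hydrogens = 24.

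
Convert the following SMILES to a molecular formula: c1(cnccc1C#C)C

C8H7N

Heavy atoms from the SMILES: 8 C, 1 N.
Implicit hydrogens by atom environment:
  3 × C (aromatic): 1 H each → 3
  2 × C (aromatic): no H
  1 × C: 3 H
  1 × C: 1 H
  1 × C: no H
  1 × N (aromatic): no H
  Total hydrogens = 7.
Molecular formula: C8H7N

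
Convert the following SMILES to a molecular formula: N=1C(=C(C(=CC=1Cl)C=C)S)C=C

C9H8ClNS

Heavy atoms from the SMILES: 9 C, 1 Cl, 1 N, 1 S.
Implicit hydrogens by atom environment:
  4 × C (aromatic): no H
  2 × C: 2 H each → 4
  2 × C: 1 H each → 2
  1 × C (aromatic): 1 H
  1 × Cl: no H
  1 × N (aromatic): no H
  1 × S: 1 H
  Total hydrogens = 8.
Molecular formula: C9H8ClNS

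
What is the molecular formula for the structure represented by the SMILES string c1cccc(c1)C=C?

C8H8

Heavy atoms from the SMILES: 8 C.
Implicit hydrogens by atom environment:
  5 × C (aromatic): 1 H each → 5
  1 × C: 2 H
  1 × C: 1 H
  1 × C (aromatic): no H
  Total hydrogens = 8.
Molecular formula: C8H8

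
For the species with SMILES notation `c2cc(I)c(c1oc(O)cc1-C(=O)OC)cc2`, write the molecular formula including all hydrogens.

Heavy atoms from the SMILES: 12 C, 1 I, 4 O.
Implicit hydrogens by atom environment:
  5 × C (aromatic): 1 H each → 5
  5 × C (aromatic): no H
  2 × O: no H
  1 × C: 3 H
  1 × C: no H
  1 × I: no H
  1 × O: 1 H
  1 × O (aromatic): no H
  Total hydrogens = 9.
Molecular formula: C12H9IO4

C12H9IO4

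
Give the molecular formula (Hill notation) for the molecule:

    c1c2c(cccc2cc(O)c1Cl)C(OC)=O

C12H9ClO3

Heavy atoms from the SMILES: 12 C, 1 Cl, 3 O.
Implicit hydrogens by atom environment:
  5 × C (aromatic): 1 H each → 5
  5 × C (aromatic): no H
  2 × O: no H
  1 × C: 3 H
  1 × C: no H
  1 × Cl: no H
  1 × O: 1 H
  Total hydrogens = 9.
Molecular formula: C12H9ClO3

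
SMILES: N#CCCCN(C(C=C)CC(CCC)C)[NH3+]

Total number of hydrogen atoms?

Hydrogens are implicit in SMILES; fill each atom to its normal valence:
  7 × C: 2 H each → 14
  3 × C: 1 H each → 3
  2 × C: 3 H each → 6
  2 × N: no H
  1 × C: no H
  1 × N (charge +1): 3 H
  Total hydrogens = 26.

26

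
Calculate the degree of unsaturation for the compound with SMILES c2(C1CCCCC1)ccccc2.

Molecular formula from the SMILES: C12H16.
DoU = (2C + 2 + N − H − X)/2 = (2·12 + 2 + 0 − 16 − 0)/2 = 10/2 = 5.
(Structurally: 2 ring(s) + 3 π bond(s) = 5.)

5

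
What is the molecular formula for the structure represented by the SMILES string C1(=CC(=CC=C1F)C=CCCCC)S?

Heavy atoms from the SMILES: 12 C, 1 F, 1 S.
Implicit hydrogens by atom environment:
  3 × C: 2 H each → 6
  3 × C (aromatic): 1 H each → 3
  3 × C (aromatic): no H
  2 × C: 1 H each → 2
  1 × C: 3 H
  1 × F: no H
  1 × S: 1 H
  Total hydrogens = 15.
Molecular formula: C12H15FS

C12H15FS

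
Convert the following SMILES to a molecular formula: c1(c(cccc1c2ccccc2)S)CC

C14H14S

Heavy atoms from the SMILES: 14 C, 1 S.
Implicit hydrogens by atom environment:
  8 × C (aromatic): 1 H each → 8
  4 × C (aromatic): no H
  1 × C: 3 H
  1 × C: 2 H
  1 × S: 1 H
  Total hydrogens = 14.
Molecular formula: C14H14S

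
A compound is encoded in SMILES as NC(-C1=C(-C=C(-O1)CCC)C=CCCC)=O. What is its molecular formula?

C13H19NO2

Heavy atoms from the SMILES: 13 C, 1 N, 2 O.
Implicit hydrogens by atom environment:
  4 × C: 2 H each → 8
  3 × C (aromatic): no H
  2 × C: 3 H each → 6
  2 × C: 1 H each → 2
  1 × C (aromatic): 1 H
  1 × C: no H
  1 × N: 2 H
  1 × O (aromatic): no H
  1 × O: no H
  Total hydrogens = 19.
Molecular formula: C13H19NO2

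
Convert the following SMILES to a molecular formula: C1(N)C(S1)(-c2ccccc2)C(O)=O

C9H9NO2S

Heavy atoms from the SMILES: 9 C, 1 N, 2 O, 1 S.
Implicit hydrogens by atom environment:
  5 × C (aromatic): 1 H each → 5
  2 × C: no H
  1 × C: 1 H
  1 × C (aromatic): no H
  1 × N: 2 H
  1 × O: 1 H
  1 × O: no H
  1 × S: no H
  Total hydrogens = 9.
Molecular formula: C9H9NO2S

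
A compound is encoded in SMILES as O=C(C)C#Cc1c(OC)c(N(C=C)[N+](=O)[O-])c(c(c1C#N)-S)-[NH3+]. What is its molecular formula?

Heavy atoms from the SMILES: 14 C, 4 N, 4 O, 1 S.
Implicit hydrogens by atom environment:
  6 × C (aromatic): no H
  4 × C: no H
  3 × O: no H
  2 × C: 3 H each → 6
  2 × N: no H
  1 × C: 2 H
  1 × C: 1 H
  1 × N (charge +1): 3 H
  1 × N (charge +1): no H
  1 × O (charge -1): no H
  1 × S: 1 H
  Total hydrogens = 13.
Net charge +1.
Molecular formula: C14H13N4O4S+

C14H13N4O4S+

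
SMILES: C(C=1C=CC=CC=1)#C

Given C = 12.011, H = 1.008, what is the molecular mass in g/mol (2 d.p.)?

Molecular formula: C8H6.
M = 8×12.011 + 6×1.008 = 102.14 g/mol.

102.14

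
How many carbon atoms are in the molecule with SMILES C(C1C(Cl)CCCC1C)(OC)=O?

The symbol for carbon appears 9 times in the SMILES. (Cl is a single chlorine, not C + l.)

9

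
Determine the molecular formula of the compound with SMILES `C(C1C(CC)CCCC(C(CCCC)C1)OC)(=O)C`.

Heavy atoms from the SMILES: 17 C, 2 O.
Implicit hydrogens by atom environment:
  8 × C: 2 H each → 16
  4 × C: 3 H each → 12
  4 × C: 1 H each → 4
  2 × O: no H
  1 × C: no H
  Total hydrogens = 32.
Molecular formula: C17H32O2

C17H32O2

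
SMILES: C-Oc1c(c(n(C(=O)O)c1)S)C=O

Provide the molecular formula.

C7H7NO4S

Heavy atoms from the SMILES: 7 C, 1 N, 4 O, 1 S.
Implicit hydrogens by atom environment:
  3 × C (aromatic): no H
  3 × O: no H
  1 × C: 3 H
  1 × C (aromatic): 1 H
  1 × C: 1 H
  1 × C: no H
  1 × N (aromatic): no H
  1 × O: 1 H
  1 × S: 1 H
  Total hydrogens = 7.
Molecular formula: C7H7NO4S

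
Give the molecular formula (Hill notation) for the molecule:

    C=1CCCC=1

Heavy atoms from the SMILES: 5 C.
Implicit hydrogens by atom environment:
  3 × C: 2 H each → 6
  2 × C: 1 H each → 2
  Total hydrogens = 8.
Molecular formula: C5H8

C5H8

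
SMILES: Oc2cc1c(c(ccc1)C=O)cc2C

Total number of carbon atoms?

12

The symbol for carbon appears 12 times in the SMILES. Lowercase c denotes aromatic carbon and counts toward C.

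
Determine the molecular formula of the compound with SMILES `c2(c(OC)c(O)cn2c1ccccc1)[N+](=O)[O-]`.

Heavy atoms from the SMILES: 11 C, 2 N, 4 O.
Implicit hydrogens by atom environment:
  6 × C (aromatic): 1 H each → 6
  4 × C (aromatic): no H
  2 × O: no H
  1 × C: 3 H
  1 × N (aromatic): no H
  1 × N (charge +1): no H
  1 × O: 1 H
  1 × O (charge -1): no H
  Total hydrogens = 10.
Molecular formula: C11H10N2O4

C11H10N2O4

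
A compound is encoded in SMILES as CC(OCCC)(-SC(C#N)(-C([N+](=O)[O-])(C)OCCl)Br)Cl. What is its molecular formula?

Heavy atoms from the SMILES: 1 Br, 10 C, 2 Cl, 2 N, 4 O, 1 S.
Implicit hydrogens by atom environment:
  4 × C: no H
  3 × C: 3 H each → 9
  3 × C: 2 H each → 6
  3 × O: no H
  2 × Cl: no H
  1 × Br: no H
  1 × N: no H
  1 × N (charge +1): no H
  1 × O (charge -1): no H
  1 × S: no H
  Total hydrogens = 15.
Molecular formula: C10H15BrCl2N2O4S

C10H15BrCl2N2O4S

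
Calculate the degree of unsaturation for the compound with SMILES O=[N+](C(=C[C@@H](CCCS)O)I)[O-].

Molecular formula from the SMILES: C6H10INO3S.
DoU = (2C + 2 + N − H − X)/2 = (2·6 + 2 + 1 − 10 − 1)/2 = 4/2 = 2.
(Structurally: 0 ring(s) + 2 π bond(s) = 2.)

2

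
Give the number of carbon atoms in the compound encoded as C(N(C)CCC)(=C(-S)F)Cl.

The symbol for carbon appears 6 times in the SMILES. (Cl is a single chlorine, not C + l.)

6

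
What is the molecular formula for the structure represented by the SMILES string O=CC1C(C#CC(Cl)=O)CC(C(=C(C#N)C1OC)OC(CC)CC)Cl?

Heavy atoms from the SMILES: 18 C, 2 Cl, 1 N, 4 O.
Implicit hydrogens by atom environment:
  6 × C: 1 H each → 6
  6 × C: no H
  4 × O: no H
  3 × C: 3 H each → 9
  3 × C: 2 H each → 6
  2 × Cl: no H
  1 × N: no H
  Total hydrogens = 21.
Molecular formula: C18H21Cl2NO4

C18H21Cl2NO4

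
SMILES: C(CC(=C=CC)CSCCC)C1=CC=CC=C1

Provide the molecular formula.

C16H22S

Heavy atoms from the SMILES: 16 C, 1 S.
Implicit hydrogens by atom environment:
  5 × C: 2 H each → 10
  5 × C (aromatic): 1 H each → 5
  2 × C: 3 H each → 6
  2 × C: no H
  1 × C: 1 H
  1 × C (aromatic): no H
  1 × S: no H
  Total hydrogens = 22.
Molecular formula: C16H22S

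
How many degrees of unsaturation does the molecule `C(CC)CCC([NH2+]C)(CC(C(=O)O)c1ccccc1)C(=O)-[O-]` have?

6

Molecular formula from the SMILES: C17H25NO4.
DoU = (2C + 2 + N − H − X)/2 = (2·17 + 2 + 1 − 25 − 0)/2 = 12/2 = 6.
(Structurally: 1 ring(s) + 5 π bond(s) = 6.)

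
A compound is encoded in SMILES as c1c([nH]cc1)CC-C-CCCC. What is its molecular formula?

Heavy atoms from the SMILES: 11 C, 1 N.
Implicit hydrogens by atom environment:
  6 × C: 2 H each → 12
  3 × C (aromatic): 1 H each → 3
  1 × C: 3 H
  1 × C (aromatic): no H
  1 × N (aromatic): 1 H
  Total hydrogens = 19.
Molecular formula: C11H19N

C11H19N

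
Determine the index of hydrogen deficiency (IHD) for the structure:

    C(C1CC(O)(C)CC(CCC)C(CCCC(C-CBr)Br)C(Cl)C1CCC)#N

3

Molecular formula from the SMILES: C22H38Br2ClNO.
DoU = (2C + 2 + N − H − X)/2 = (2·22 + 2 + 1 − 38 − 3)/2 = 6/2 = 3.
(Structurally: 1 ring(s) + 2 π bond(s) = 3.)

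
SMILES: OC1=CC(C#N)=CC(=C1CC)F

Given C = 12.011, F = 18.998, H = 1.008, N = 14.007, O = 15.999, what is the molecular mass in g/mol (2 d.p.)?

Molecular formula: C9H8FNO.
M = 9×12.011 + 1×18.998 + 8×1.008 + 1×14.007 + 1×15.999 = 165.17 g/mol.

165.17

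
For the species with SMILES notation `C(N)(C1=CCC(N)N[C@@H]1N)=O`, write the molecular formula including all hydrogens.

C6H12N4O

Heavy atoms from the SMILES: 6 C, 4 N, 1 O.
Implicit hydrogens by atom environment:
  3 × C: 1 H each → 3
  3 × N: 2 H each → 6
  2 × C: no H
  1 × C: 2 H
  1 × N: 1 H
  1 × O: no H
  Total hydrogens = 12.
Molecular formula: C6H12N4O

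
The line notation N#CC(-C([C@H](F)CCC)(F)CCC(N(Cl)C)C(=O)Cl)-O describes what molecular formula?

Heavy atoms from the SMILES: 12 C, 2 Cl, 2 F, 2 N, 2 O.
Implicit hydrogens by atom environment:
  4 × C: 2 H each → 8
  3 × C: 1 H each → 3
  3 × C: no H
  2 × C: 3 H each → 6
  2 × Cl: no H
  2 × F: no H
  2 × N: no H
  1 × O: 1 H
  1 × O: no H
  Total hydrogens = 18.
Molecular formula: C12H18Cl2F2N2O2

C12H18Cl2F2N2O2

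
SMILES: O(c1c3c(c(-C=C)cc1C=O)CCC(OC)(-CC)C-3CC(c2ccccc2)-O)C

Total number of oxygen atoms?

4

The symbol for oxygen appears 4 times in the SMILES.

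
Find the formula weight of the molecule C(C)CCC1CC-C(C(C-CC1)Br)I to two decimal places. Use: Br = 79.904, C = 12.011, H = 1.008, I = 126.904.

Molecular formula: C12H22BrI.
M = 1×79.904 + 12×12.011 + 22×1.008 + 1×126.904 = 373.12 g/mol.

373.12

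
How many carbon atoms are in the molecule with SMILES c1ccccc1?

The symbol for carbon appears 6 times in the SMILES. Lowercase c denotes aromatic carbon and counts toward C.

6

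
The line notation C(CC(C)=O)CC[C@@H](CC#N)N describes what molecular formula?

Heavy atoms from the SMILES: 9 C, 2 N, 1 O.
Implicit hydrogens by atom environment:
  5 × C: 2 H each → 10
  2 × C: no H
  1 × C: 3 H
  1 × C: 1 H
  1 × N: 2 H
  1 × N: no H
  1 × O: no H
  Total hydrogens = 16.
Molecular formula: C9H16N2O

C9H16N2O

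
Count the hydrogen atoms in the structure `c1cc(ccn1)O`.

Hydrogens are implicit in SMILES; fill each atom to its normal valence:
  4 × C (aromatic): 1 H each → 4
  1 × C (aromatic): no H
  1 × N (aromatic): no H
  1 × O: 1 H
  Total hydrogens = 5.

5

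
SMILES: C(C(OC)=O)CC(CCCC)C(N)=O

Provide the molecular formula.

Heavy atoms from the SMILES: 10 C, 1 N, 3 O.
Implicit hydrogens by atom environment:
  5 × C: 2 H each → 10
  3 × O: no H
  2 × C: 3 H each → 6
  2 × C: no H
  1 × C: 1 H
  1 × N: 2 H
  Total hydrogens = 19.
Molecular formula: C10H19NO3

C10H19NO3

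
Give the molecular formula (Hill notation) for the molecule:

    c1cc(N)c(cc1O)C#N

C7H6N2O

Heavy atoms from the SMILES: 7 C, 2 N, 1 O.
Implicit hydrogens by atom environment:
  3 × C (aromatic): 1 H each → 3
  3 × C (aromatic): no H
  1 × C: no H
  1 × N: 2 H
  1 × N: no H
  1 × O: 1 H
  Total hydrogens = 6.
Molecular formula: C7H6N2O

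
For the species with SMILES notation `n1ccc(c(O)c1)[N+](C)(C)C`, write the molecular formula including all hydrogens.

Heavy atoms from the SMILES: 8 C, 2 N, 1 O.
Implicit hydrogens by atom environment:
  3 × C: 3 H each → 9
  3 × C (aromatic): 1 H each → 3
  2 × C (aromatic): no H
  1 × N (aromatic): no H
  1 × N (charge +1): no H
  1 × O: 1 H
  Total hydrogens = 13.
Net charge +1.
Molecular formula: C8H13N2O+

C8H13N2O+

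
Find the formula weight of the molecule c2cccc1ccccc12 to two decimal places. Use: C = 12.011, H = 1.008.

Molecular formula: C10H8.
M = 10×12.011 + 8×1.008 = 128.17 g/mol.

128.17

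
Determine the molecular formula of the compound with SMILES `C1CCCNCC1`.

C6H13N

Heavy atoms from the SMILES: 6 C, 1 N.
Implicit hydrogens by atom environment:
  6 × C: 2 H each → 12
  1 × N: 1 H
  Total hydrogens = 13.
Molecular formula: C6H13N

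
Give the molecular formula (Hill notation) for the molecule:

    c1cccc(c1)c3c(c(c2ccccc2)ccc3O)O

Heavy atoms from the SMILES: 18 C, 2 O.
Implicit hydrogens by atom environment:
  12 × C (aromatic): 1 H each → 12
  6 × C (aromatic): no H
  2 × O: 1 H each → 2
  Total hydrogens = 14.
Molecular formula: C18H14O2

C18H14O2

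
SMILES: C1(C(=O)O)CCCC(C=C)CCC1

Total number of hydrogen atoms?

18

Hydrogens are implicit in SMILES; fill each atom to its normal valence:
  7 × C: 2 H each → 14
  3 × C: 1 H each → 3
  1 × C: no H
  1 × O: 1 H
  1 × O: no H
  Total hydrogens = 18.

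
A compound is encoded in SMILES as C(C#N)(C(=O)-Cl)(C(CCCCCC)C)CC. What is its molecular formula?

Heavy atoms from the SMILES: 13 C, 1 Cl, 1 N, 1 O.
Implicit hydrogens by atom environment:
  6 × C: 2 H each → 12
  3 × C: 3 H each → 9
  3 × C: no H
  1 × C: 1 H
  1 × Cl: no H
  1 × N: no H
  1 × O: no H
  Total hydrogens = 22.
Molecular formula: C13H22ClNO

C13H22ClNO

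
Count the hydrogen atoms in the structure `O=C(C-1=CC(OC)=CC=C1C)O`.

10

Hydrogens are implicit in SMILES; fill each atom to its normal valence:
  3 × C (aromatic): 1 H each → 3
  3 × C (aromatic): no H
  2 × C: 3 H each → 6
  2 × O: no H
  1 × C: no H
  1 × O: 1 H
  Total hydrogens = 10.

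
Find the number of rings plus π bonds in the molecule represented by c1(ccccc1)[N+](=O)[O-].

Molecular formula from the SMILES: C6H5NO2.
DoU = (2C + 2 + N − H − X)/2 = (2·6 + 2 + 1 − 5 − 0)/2 = 10/2 = 5.
(Structurally: 1 ring(s) + 4 π bond(s) = 5.)

5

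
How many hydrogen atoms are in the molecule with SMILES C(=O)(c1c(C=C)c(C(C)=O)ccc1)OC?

12

Hydrogens are implicit in SMILES; fill each atom to its normal valence:
  3 × C (aromatic): 1 H each → 3
  3 × C (aromatic): no H
  3 × O: no H
  2 × C: 3 H each → 6
  2 × C: no H
  1 × C: 2 H
  1 × C: 1 H
  Total hydrogens = 12.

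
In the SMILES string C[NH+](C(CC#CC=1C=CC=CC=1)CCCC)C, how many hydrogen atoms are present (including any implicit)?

Hydrogens are implicit in SMILES; fill each atom to its normal valence:
  5 × C (aromatic): 1 H each → 5
  4 × C: 2 H each → 8
  3 × C: 3 H each → 9
  2 × C: no H
  1 × C: 1 H
  1 × C (aromatic): no H
  1 × N (charge +1): 1 H
  Total hydrogens = 24.

24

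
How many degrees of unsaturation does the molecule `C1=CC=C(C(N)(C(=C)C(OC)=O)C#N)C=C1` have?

Molecular formula from the SMILES: C12H12N2O2.
DoU = (2C + 2 + N − H − X)/2 = (2·12 + 2 + 2 − 12 − 0)/2 = 16/2 = 8.
(Structurally: 1 ring(s) + 7 π bond(s) = 8.)

8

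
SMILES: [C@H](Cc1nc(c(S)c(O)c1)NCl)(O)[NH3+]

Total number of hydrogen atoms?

Hydrogens are implicit in SMILES; fill each atom to its normal valence:
  4 × C (aromatic): no H
  2 × O: 1 H each → 2
  1 × C: 2 H
  1 × C (aromatic): 1 H
  1 × C: 1 H
  1 × Cl: no H
  1 × N (charge +1): 3 H
  1 × N: 1 H
  1 × N (aromatic): no H
  1 × S: 1 H
  Total hydrogens = 11.

11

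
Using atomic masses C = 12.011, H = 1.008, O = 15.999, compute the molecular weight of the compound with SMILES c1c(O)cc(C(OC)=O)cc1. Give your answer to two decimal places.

Molecular formula: C8H8O3.
M = 8×12.011 + 8×1.008 + 3×15.999 = 152.15 g/mol.

152.15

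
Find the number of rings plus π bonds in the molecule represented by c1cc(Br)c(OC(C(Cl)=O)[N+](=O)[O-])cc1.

6

Molecular formula from the SMILES: C8H5BrClNO4.
DoU = (2C + 2 + N − H − X)/2 = (2·8 + 2 + 1 − 5 − 2)/2 = 12/2 = 6.
(Structurally: 1 ring(s) + 5 π bond(s) = 6.)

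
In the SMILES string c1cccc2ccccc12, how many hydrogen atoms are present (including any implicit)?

8

Hydrogens are implicit in SMILES; fill each atom to its normal valence:
  8 × C (aromatic): 1 H each → 8
  2 × C (aromatic): no H
  Total hydrogens = 8.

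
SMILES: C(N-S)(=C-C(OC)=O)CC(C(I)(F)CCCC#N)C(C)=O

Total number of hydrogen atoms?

18

Hydrogens are implicit in SMILES; fill each atom to its normal valence:
  5 × C: no H
  4 × C: 2 H each → 8
  3 × O: no H
  2 × C: 3 H each → 6
  2 × C: 1 H each → 2
  1 × F: no H
  1 × I: no H
  1 × N: 1 H
  1 × N: no H
  1 × S: 1 H
  Total hydrogens = 18.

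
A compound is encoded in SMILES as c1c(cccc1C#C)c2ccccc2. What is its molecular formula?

C14H10

Heavy atoms from the SMILES: 14 C.
Implicit hydrogens by atom environment:
  9 × C (aromatic): 1 H each → 9
  3 × C (aromatic): no H
  1 × C: 1 H
  1 × C: no H
  Total hydrogens = 10.
Molecular formula: C14H10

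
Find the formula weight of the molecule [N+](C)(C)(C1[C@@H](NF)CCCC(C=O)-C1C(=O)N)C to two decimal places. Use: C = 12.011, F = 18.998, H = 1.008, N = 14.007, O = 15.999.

Molecular formula: C12H23FN3O2+.
M = 12×12.011 + 1×18.998 + 23×1.008 + 3×14.007 + 2×15.999 = 260.33 g/mol.

260.33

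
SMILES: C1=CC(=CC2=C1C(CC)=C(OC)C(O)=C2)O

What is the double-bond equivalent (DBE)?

7

Molecular formula from the SMILES: C13H14O3.
DoU = (2C + 2 + N − H − X)/2 = (2·13 + 2 + 0 − 14 − 0)/2 = 14/2 = 7.
(Structurally: 2 ring(s) + 5 π bond(s) = 7.)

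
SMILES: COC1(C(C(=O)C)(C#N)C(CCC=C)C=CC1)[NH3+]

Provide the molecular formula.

C14H21N2O2+

Heavy atoms from the SMILES: 14 C, 2 N, 2 O.
Implicit hydrogens by atom environment:
  4 × C: 2 H each → 8
  4 × C: 1 H each → 4
  4 × C: no H
  2 × C: 3 H each → 6
  2 × O: no H
  1 × N (charge +1): 3 H
  1 × N: no H
  Total hydrogens = 21.
Net charge +1.
Molecular formula: C14H21N2O2+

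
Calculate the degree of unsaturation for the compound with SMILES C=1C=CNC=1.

Molecular formula from the SMILES: C4H5N.
DoU = (2C + 2 + N − H − X)/2 = (2·4 + 2 + 1 − 5 − 0)/2 = 6/2 = 3.
(Structurally: 1 ring(s) + 2 π bond(s) = 3.)

3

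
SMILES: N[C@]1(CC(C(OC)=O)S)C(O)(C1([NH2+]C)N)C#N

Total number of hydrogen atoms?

Hydrogens are implicit in SMILES; fill each atom to its normal valence:
  5 × C: no H
  2 × C: 3 H each → 6
  2 × N: 2 H each → 4
  2 × O: no H
  1 × C: 2 H
  1 × C: 1 H
  1 × N (charge +1): 2 H
  1 × N: no H
  1 × O: 1 H
  1 × S: 1 H
  Total hydrogens = 17.

17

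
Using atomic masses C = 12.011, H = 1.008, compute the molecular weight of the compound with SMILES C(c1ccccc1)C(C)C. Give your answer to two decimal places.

134.22

Molecular formula: C10H14.
M = 10×12.011 + 14×1.008 = 134.22 g/mol.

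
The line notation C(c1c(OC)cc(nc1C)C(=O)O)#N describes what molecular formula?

Heavy atoms from the SMILES: 9 C, 2 N, 3 O.
Implicit hydrogens by atom environment:
  4 × C (aromatic): no H
  2 × C: 3 H each → 6
  2 × C: no H
  2 × O: no H
  1 × C (aromatic): 1 H
  1 × N (aromatic): no H
  1 × N: no H
  1 × O: 1 H
  Total hydrogens = 8.
Molecular formula: C9H8N2O3

C9H8N2O3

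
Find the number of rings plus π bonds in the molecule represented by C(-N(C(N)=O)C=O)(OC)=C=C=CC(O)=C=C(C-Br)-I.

7

Molecular formula from the SMILES: C11H10BrIN2O4.
DoU = (2C + 2 + N − H − X)/2 = (2·11 + 2 + 2 − 10 − 2)/2 = 14/2 = 7.
(Structurally: 0 ring(s) + 7 π bond(s) = 7.)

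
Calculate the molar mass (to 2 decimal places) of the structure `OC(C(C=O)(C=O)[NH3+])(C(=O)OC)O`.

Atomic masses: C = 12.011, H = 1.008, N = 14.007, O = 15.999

Molecular formula: C6H10NO6+.
M = 6×12.011 + 10×1.008 + 1×14.007 + 6×15.999 = 192.15 g/mol.

192.15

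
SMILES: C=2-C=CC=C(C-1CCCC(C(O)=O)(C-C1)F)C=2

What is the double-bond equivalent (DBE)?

Molecular formula from the SMILES: C14H17FO2.
DoU = (2C + 2 + N − H − X)/2 = (2·14 + 2 + 0 − 17 − 1)/2 = 12/2 = 6.
(Structurally: 2 ring(s) + 4 π bond(s) = 6.)

6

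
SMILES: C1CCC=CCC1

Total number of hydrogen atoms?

12

Hydrogens are implicit in SMILES; fill each atom to its normal valence:
  5 × C: 2 H each → 10
  2 × C: 1 H each → 2
  Total hydrogens = 12.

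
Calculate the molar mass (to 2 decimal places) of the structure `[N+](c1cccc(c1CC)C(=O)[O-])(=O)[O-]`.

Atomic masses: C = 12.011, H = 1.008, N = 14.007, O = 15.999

194.17

Molecular formula: C9H8NO4-.
M = 9×12.011 + 8×1.008 + 1×14.007 + 4×15.999 = 194.17 g/mol.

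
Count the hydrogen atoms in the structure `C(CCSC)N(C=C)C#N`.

12

Hydrogens are implicit in SMILES; fill each atom to its normal valence:
  4 × C: 2 H each → 8
  2 × N: no H
  1 × C: 3 H
  1 × C: 1 H
  1 × C: no H
  1 × S: no H
  Total hydrogens = 12.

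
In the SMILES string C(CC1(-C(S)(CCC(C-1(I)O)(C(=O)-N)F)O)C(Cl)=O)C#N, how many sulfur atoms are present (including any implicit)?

1

The symbol for sulfur appears 1 time in the SMILES.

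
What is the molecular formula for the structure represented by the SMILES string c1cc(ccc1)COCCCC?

C11H16O

Heavy atoms from the SMILES: 11 C, 1 O.
Implicit hydrogens by atom environment:
  5 × C (aromatic): 1 H each → 5
  4 × C: 2 H each → 8
  1 × C: 3 H
  1 × C (aromatic): no H
  1 × O: no H
  Total hydrogens = 16.
Molecular formula: C11H16O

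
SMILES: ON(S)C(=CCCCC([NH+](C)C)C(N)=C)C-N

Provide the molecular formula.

C11H25N4OS+

Heavy atoms from the SMILES: 11 C, 4 N, 1 O, 1 S.
Implicit hydrogens by atom environment:
  5 × C: 2 H each → 10
  2 × C: 3 H each → 6
  2 × C: 1 H each → 2
  2 × C: no H
  2 × N: 2 H each → 4
  1 × N (charge +1): 1 H
  1 × N: no H
  1 × O: 1 H
  1 × S: 1 H
  Total hydrogens = 25.
Net charge +1.
Molecular formula: C11H25N4OS+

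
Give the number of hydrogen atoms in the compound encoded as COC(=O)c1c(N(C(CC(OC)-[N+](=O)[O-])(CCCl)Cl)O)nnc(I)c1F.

14

Hydrogens are implicit in SMILES; fill each atom to its normal valence:
  4 × C (aromatic): no H
  4 × O: no H
  3 × C: 2 H each → 6
  2 × C: 3 H each → 6
  2 × C: no H
  2 × Cl: no H
  2 × N (aromatic): no H
  1 × C: 1 H
  1 × F: no H
  1 × I: no H
  1 × N: no H
  1 × N (charge +1): no H
  1 × O: 1 H
  1 × O (charge -1): no H
  Total hydrogens = 14.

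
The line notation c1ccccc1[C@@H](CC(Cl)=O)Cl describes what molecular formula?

C9H8Cl2O

Heavy atoms from the SMILES: 9 C, 2 Cl, 1 O.
Implicit hydrogens by atom environment:
  5 × C (aromatic): 1 H each → 5
  2 × Cl: no H
  1 × C: 2 H
  1 × C: 1 H
  1 × C (aromatic): no H
  1 × C: no H
  1 × O: no H
  Total hydrogens = 8.
Molecular formula: C9H8Cl2O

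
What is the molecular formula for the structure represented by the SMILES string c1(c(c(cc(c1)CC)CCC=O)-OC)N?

Heavy atoms from the SMILES: 12 C, 1 N, 2 O.
Implicit hydrogens by atom environment:
  4 × C (aromatic): no H
  3 × C: 2 H each → 6
  2 × C: 3 H each → 6
  2 × C (aromatic): 1 H each → 2
  2 × O: no H
  1 × C: 1 H
  1 × N: 2 H
  Total hydrogens = 17.
Molecular formula: C12H17NO2

C12H17NO2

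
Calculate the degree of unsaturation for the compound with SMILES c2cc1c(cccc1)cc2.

7

Molecular formula from the SMILES: C10H8.
DoU = (2C + 2 + N − H − X)/2 = (2·10 + 2 + 0 − 8 − 0)/2 = 14/2 = 7.
(Structurally: 2 ring(s) + 5 π bond(s) = 7.)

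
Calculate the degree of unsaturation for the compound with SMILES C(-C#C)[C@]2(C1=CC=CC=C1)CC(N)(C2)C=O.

Molecular formula from the SMILES: C14H15NO.
DoU = (2C + 2 + N − H − X)/2 = (2·14 + 2 + 1 − 15 − 0)/2 = 16/2 = 8.
(Structurally: 2 ring(s) + 6 π bond(s) = 8.)

8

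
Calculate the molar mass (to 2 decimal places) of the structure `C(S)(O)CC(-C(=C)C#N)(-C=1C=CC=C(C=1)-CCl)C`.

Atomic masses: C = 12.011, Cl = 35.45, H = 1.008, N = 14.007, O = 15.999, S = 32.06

Molecular formula: C14H16ClNOS.
M = 14×12.011 + 1×35.45 + 16×1.008 + 1×14.007 + 1×15.999 + 1×32.06 = 281.80 g/mol.

281.80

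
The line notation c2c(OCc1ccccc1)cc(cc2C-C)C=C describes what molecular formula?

C17H18O

Heavy atoms from the SMILES: 17 C, 1 O.
Implicit hydrogens by atom environment:
  8 × C (aromatic): 1 H each → 8
  4 × C (aromatic): no H
  3 × C: 2 H each → 6
  1 × C: 3 H
  1 × C: 1 H
  1 × O: no H
  Total hydrogens = 18.
Molecular formula: C17H18O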